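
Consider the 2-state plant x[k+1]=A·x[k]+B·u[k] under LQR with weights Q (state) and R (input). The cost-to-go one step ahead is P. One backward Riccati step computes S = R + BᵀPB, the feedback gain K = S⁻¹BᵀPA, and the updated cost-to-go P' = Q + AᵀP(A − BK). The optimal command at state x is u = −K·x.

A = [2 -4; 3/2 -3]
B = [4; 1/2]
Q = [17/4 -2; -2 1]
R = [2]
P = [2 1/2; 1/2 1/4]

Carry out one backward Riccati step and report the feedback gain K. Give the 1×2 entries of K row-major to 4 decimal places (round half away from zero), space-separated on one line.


0.5459 -1.0919

BᵀP = [8.2500 2.1250]
S = R + BᵀPB = [2] + [34.0625] = [36.0625]
BᵀPA = [19.6875 -39.3750]
K = S⁻¹·BᵀPA = [0.5459 -1.0919]
A−BK = [-0.1837 0.3674; 1.2270 -2.4541]
AᵀP(A−BK) = [0.8146 -1.6291; -1.6291 3.2582]
P' = Q + AᵀP(A−BK) = [5.0646 -3.6291; -3.6291 4.2582]
tr(P') = 9.3228


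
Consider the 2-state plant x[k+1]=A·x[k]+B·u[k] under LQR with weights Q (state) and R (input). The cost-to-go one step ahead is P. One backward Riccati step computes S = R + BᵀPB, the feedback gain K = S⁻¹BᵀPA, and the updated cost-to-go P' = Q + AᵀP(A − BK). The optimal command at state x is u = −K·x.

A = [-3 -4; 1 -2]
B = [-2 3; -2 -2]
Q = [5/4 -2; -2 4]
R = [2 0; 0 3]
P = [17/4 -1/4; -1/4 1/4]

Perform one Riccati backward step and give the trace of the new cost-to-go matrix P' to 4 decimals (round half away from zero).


BᵀP = [-8.0000 0.0000; 13.2500 -1.2500]
S = R + BᵀPB = [2 0; 0 3] + [16.0000 -24.0000; -24.0000 42.2500] = [18.0000 -24.0000; -24.0000 45.2500]
BᵀPA = [24.0000 32.0000; -41.0000 -50.5000]
K = S⁻¹·BᵀPA = [0.4277 0.9895; -0.6792 -0.5912]
A−BK = [-0.1069 -0.2474; 0.4969 -1.2034]
AᵀP(A−BK) = [1.8868 2.0126; 2.0126 3.4801]
P' = Q + AᵀP(A−BK) = [3.1368 0.0126; 0.0126 7.4801]
tr(P') = 10.6169

10.6169


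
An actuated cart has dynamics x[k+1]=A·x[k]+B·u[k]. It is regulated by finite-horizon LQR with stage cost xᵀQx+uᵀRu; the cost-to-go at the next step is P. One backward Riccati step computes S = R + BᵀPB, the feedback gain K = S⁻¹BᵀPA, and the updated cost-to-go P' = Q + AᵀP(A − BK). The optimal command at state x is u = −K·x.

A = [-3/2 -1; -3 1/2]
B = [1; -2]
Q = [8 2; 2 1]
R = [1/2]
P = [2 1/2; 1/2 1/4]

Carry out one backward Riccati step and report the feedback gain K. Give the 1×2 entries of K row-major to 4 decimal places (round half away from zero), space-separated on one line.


BᵀP = [1.0000 0.0000]
S = R + BᵀPB = [1/2] + [1.0000] = [1.5000]
BᵀPA = [-1.5000 -1.0000]
K = S⁻¹·BᵀPA = [-1.0000 -0.6667]
A−BK = [-0.5000 -0.3333; -5.0000 -0.8333]
AᵀP(A−BK) = [9.7500 2.7500; 2.7500 0.8958]
P' = Q + AᵀP(A−BK) = [17.7500 4.7500; 4.7500 1.8958]
tr(P') = 19.6458

-1.0000 -0.6667


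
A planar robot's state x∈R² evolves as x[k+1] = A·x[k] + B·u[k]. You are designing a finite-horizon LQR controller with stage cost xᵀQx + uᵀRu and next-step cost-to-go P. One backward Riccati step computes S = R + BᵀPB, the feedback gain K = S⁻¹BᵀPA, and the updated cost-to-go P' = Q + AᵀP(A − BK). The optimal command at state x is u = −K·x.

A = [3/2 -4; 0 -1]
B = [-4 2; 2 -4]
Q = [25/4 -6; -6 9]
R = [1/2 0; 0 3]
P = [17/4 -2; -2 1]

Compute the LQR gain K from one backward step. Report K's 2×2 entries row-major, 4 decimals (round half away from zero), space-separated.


-0.2945 0.7225 0.0088 0.0183

BᵀP = [-21.0000 10.0000; 16.5000 -8.0000]
S = R + BᵀPB = [1/2 0; 0 3] + [104.0000 -82.0000; -82.0000 65.0000] = [104.5000 -82.0000; -82.0000 68.0000]
BᵀPA = [-31.5000 74.0000; 24.7500 -58.0000]
K = S⁻¹·BᵀPA = [-0.2945 0.7225; 0.0088 0.0183]
A−BK = [0.3043 -1.1466; 0.6243 -2.3717]
AᵀP(A−BK) = [0.0670 -0.1944; -0.1944 0.5969]
P' = Q + AᵀP(A−BK) = [6.3170 -6.1944; -6.1944 9.5969]
tr(P') = 15.9139


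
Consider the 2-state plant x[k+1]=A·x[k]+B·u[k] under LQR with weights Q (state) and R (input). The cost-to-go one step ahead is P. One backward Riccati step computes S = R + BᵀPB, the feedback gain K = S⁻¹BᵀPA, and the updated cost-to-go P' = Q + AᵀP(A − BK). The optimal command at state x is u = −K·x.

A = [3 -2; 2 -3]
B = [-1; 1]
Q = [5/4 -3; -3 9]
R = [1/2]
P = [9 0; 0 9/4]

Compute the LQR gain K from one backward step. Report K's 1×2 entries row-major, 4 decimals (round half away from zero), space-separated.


BᵀP = [-9.0000 2.2500]
S = R + BᵀPB = [1/2] + [11.2500] = [11.7500]
BᵀPA = [-22.5000 11.2500]
K = S⁻¹·BᵀPA = [-1.9149 0.9574]
A−BK = [1.0851 -1.0426; 3.9149 -3.9574]
AᵀP(A−BK) = [46.9149 -45.9574; -45.9574 45.4787]
P' = Q + AᵀP(A−BK) = [48.1649 -48.9574; -48.9574 54.4787]
tr(P') = 102.6436

-1.9149 0.9574


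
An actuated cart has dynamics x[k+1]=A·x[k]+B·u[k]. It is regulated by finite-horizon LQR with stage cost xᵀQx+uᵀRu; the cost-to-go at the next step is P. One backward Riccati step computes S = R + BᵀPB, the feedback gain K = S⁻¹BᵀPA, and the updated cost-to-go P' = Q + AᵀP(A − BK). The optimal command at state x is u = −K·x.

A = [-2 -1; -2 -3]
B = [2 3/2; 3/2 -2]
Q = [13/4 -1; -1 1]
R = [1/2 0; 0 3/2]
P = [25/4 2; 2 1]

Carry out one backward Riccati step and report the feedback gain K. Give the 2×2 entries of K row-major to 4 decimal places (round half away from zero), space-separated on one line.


BᵀP = [15.5000 5.5000; 5.3750 1.0000]
S = R + BᵀPB = [1/2 0; 0 3/2] + [39.2500 12.2500; 12.2500 6.0625] = [39.7500 12.2500; 12.2500 7.5625]
BᵀPA = [-42.0000 -32.0000; -12.7500 -8.3750]
K = S⁻¹·BᵀPA = [-1.0723 -0.9260; 0.0511 0.3925]
A−BK = [0.0681 0.2632; -0.2894 -0.8259]
AᵀP(A−BK) = [0.6128 0.6128; 0.6128 0.9054]
P' = Q + AᵀP(A−BK) = [3.8628 -0.3872; -0.3872 1.9054]
tr(P') = 5.7682

-1.0723 -0.9260 0.0511 0.3925


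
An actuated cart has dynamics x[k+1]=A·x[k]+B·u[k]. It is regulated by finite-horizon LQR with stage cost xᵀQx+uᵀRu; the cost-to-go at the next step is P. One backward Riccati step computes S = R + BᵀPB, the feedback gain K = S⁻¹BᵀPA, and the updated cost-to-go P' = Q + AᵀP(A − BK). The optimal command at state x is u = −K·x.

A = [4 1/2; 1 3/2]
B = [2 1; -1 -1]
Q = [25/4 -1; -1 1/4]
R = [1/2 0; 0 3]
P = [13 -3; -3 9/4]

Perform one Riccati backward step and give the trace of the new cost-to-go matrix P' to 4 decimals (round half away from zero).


21.6862

BᵀP = [29.0000 -8.2500; 16.0000 -5.2500]
S = R + BᵀPB = [1/2 0; 0 3] + [66.2500 37.2500; 37.2500 21.2500] = [66.7500 37.2500; 37.2500 24.2500]
BᵀPA = [107.7500 2.1250; 58.7500 0.1250]
K = S⁻¹·BᵀPA = [1.8367 0.2028; -0.3986 -0.3064]
A−BK = [0.7253 0.4008; 2.4381 1.3964]
AᵀP(A−BK) = [11.7664 6.0219; 6.0219 3.4198]
P' = Q + AᵀP(A−BK) = [18.0164 5.0219; 5.0219 3.6698]
tr(P') = 21.6862


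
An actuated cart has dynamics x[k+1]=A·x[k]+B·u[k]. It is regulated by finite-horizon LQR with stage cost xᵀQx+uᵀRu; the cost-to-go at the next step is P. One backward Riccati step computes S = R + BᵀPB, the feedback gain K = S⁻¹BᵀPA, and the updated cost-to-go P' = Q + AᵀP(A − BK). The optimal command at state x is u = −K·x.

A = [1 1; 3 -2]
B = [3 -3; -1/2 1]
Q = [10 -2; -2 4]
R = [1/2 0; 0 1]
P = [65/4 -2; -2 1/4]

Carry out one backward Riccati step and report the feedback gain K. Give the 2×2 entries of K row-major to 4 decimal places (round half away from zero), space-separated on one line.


BᵀP = [49.7500 -6.1250; -50.7500 6.2500]
S = R + BᵀPB = [1/2 0; 0 1] + [152.3125 -155.3750; -155.3750 158.5000] = [152.8125 -155.3750; -155.3750 159.5000]
BᵀPA = [31.3750 62.0000; -32.0000 -63.2500]
K = S⁻¹·BᵀPA = [0.1392 0.2650; -0.0651 -0.1384]
A−BK = [0.3873 -0.2102; 3.1346 -1.7291]
AᵀP(A−BK) = [0.0517 0.0067; 0.0067 0.0659]
P' = Q + AᵀP(A−BK) = [10.0517 -1.9933; -1.9933 4.0659]
tr(P') = 14.1176

0.1392 0.2650 -0.0651 -0.1384


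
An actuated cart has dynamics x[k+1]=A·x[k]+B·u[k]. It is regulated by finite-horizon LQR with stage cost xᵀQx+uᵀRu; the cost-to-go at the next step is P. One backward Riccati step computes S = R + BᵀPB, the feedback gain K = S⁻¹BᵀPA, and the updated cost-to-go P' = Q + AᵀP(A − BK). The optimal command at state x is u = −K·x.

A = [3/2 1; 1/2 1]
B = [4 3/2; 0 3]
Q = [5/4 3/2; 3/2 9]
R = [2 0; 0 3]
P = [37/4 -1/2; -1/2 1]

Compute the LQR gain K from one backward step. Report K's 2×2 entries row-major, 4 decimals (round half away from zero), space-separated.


0.3164 0.1486 0.1421 0.2567

BᵀP = [37.0000 -2.0000; 12.3750 2.2500]
S = R + BᵀPB = [2 0; 0 3] + [148.0000 49.5000; 49.5000 25.3125] = [150.0000 49.5000; 49.5000 28.3125]
BᵀPA = [54.5000 35.0000; 19.6875 14.6250]
K = S⁻¹·BᵀPA = [0.3164 0.1486; 0.1421 0.2567]
A−BK = [0.0211 0.0205; 0.0736 0.2298]
AᵀP(A−BK) = [0.2688 0.2212; 0.2212 0.2939]
P' = Q + AᵀP(A−BK) = [1.5188 1.7212; 1.7212 9.2939]
tr(P') = 10.8127


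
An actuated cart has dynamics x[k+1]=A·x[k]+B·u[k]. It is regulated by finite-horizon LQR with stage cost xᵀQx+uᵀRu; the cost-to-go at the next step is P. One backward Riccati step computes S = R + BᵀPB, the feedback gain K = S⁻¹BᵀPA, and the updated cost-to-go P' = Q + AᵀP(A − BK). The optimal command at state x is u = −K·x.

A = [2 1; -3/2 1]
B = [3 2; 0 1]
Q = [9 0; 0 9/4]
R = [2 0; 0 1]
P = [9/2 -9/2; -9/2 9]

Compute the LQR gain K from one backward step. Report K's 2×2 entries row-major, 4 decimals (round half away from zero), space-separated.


1.4459 -0.2503 -1.0520 0.7878

BᵀP = [13.5000 -13.5000; 4.5000 0.0000]
S = R + BᵀPB = [2 0; 0 1] + [40.5000 13.5000; 13.5000 9.0000] = [42.5000 13.5000; 13.5000 10.0000]
BᵀPA = [47.2500 0.0000; 9.0000 4.5000]
K = S⁻¹·BᵀPA = [1.4459 -0.2503; -1.0520 0.7878]
A−BK = [-0.2338 0.1751; -0.4480 0.2122]
AᵀP(A−BK) = [6.3978 -2.0160; -2.0160 0.9547]
P' = Q + AᵀP(A−BK) = [15.3978 -2.0160; -2.0160 3.2047]
tr(P') = 18.6025


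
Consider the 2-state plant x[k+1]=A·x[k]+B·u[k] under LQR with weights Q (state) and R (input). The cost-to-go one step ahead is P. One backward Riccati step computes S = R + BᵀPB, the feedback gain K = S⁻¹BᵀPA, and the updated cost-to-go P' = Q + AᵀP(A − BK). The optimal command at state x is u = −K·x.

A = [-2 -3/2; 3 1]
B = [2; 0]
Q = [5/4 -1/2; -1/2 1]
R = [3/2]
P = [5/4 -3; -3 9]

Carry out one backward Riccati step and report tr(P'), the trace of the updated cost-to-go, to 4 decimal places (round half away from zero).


49.0529

BᵀP = [2.5000 -6.0000]
S = R + BᵀPB = [3/2] + [5.0000] = [6.5000]
BᵀPA = [-23.0000 -9.7500]
K = S⁻¹·BᵀPA = [-3.5385 -1.5000]
A−BK = [5.0769 1.5000; 3.0000 1.0000]
AᵀP(A−BK) = [40.6154 15.7500; 15.7500 6.1875]
P' = Q + AᵀP(A−BK) = [41.8654 15.2500; 15.2500 7.1875]
tr(P') = 49.0529


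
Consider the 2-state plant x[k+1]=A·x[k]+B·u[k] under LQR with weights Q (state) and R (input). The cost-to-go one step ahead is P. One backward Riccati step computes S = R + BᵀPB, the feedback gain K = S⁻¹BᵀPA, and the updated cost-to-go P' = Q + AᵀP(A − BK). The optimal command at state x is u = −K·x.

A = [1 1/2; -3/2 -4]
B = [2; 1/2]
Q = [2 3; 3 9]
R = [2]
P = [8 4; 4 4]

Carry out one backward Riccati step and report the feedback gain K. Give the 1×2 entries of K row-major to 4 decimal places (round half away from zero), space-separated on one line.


BᵀP = [18.0000 10.0000]
S = R + BᵀPB = [2] + [41.0000] = [43.0000]
BᵀPA = [3.0000 -31.0000]
K = S⁻¹·BᵀPA = [0.0698 -0.7209]
A−BK = [0.8605 1.9419; -1.5349 -3.6395]
AᵀP(A−BK) = [4.7907 11.1628; 11.1628 27.6512]
P' = Q + AᵀP(A−BK) = [6.7907 14.1628; 14.1628 36.6512]
tr(P') = 43.4419

0.0698 -0.7209


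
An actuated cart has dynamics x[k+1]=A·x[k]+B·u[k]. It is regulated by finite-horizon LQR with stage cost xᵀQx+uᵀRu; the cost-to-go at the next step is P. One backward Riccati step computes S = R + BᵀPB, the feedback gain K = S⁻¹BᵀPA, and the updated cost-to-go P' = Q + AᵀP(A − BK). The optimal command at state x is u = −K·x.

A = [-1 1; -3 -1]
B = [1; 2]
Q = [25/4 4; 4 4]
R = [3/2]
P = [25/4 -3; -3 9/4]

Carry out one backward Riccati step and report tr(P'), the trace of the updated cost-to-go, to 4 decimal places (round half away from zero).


BᵀP = [0.2500 1.5000]
S = R + BᵀPB = [3/2] + [3.2500] = [4.7500]
BᵀPA = [-4.7500 -1.2500]
K = S⁻¹·BᵀPA = [-1.0000 -0.2632]
A−BK = [0.0000 1.2632; -1.0000 -0.4737]
AᵀP(A−BK) = [3.7500 5.2500; 5.2500 14.1711]
P' = Q + AᵀP(A−BK) = [10.0000 9.2500; 9.2500 18.1711]
tr(P') = 28.1711

28.1711


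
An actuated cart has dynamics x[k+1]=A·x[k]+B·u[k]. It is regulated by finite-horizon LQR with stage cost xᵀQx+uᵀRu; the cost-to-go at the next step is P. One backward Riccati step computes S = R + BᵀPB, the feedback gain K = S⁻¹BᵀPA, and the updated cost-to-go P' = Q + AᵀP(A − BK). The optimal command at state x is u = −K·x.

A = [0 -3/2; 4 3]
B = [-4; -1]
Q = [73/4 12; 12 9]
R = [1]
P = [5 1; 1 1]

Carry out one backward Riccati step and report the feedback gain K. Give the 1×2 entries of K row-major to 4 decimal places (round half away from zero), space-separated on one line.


BᵀP = [-21.0000 -5.0000]
S = R + BᵀPB = [1] + [89.0000] = [90.0000]
BᵀPA = [-20.0000 16.5000]
K = S⁻¹·BᵀPA = [-0.2222 0.1833]
A−BK = [-0.8889 -0.7667; 3.7778 3.1833]
AᵀP(A−BK) = [11.5556 9.6667; 9.6667 8.2250]
P' = Q + AᵀP(A−BK) = [29.8056 21.6667; 21.6667 17.2250]
tr(P') = 47.0306

-0.2222 0.1833


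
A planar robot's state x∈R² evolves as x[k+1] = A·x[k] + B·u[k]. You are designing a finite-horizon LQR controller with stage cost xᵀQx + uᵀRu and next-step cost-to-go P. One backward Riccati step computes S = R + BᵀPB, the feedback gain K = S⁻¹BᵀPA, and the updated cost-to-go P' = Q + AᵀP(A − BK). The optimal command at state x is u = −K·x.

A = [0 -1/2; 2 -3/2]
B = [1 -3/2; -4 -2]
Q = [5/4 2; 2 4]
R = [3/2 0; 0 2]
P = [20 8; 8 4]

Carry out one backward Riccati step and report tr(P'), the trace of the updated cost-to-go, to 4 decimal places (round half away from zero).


BᵀP = [-12.0000 -8.0000; -46.0000 -20.0000]
S = R + BᵀPB = [3/2 0; 0 2] + [20.0000 34.0000; 34.0000 109.0000] = [21.5000 34.0000; 34.0000 111.0000]
BᵀPA = [-16.0000 18.0000; -40.0000 53.0000]
K = S⁻¹·BᵀPA = [-0.3381 0.1593; -0.2568 0.4287]
A−BK = [-0.0471 -0.0163; 0.1341 -0.0055]
AᵀP(A−BK) = [0.3186 -0.3039; -0.3039 0.4124]
P' = Q + AᵀP(A−BK) = [1.5686 1.6961; 1.6961 4.4124]
tr(P') = 5.9810

5.9810


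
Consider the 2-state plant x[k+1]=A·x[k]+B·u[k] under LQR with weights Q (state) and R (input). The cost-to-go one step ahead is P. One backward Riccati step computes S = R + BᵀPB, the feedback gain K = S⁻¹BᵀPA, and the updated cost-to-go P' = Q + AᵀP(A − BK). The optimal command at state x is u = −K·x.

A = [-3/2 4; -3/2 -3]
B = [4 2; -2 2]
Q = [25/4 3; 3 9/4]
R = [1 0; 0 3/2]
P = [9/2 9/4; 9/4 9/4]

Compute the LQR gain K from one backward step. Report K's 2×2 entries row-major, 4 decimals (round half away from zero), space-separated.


-0.0480 1.0810 -0.6886 -0.2562

BᵀP = [13.5000 4.5000; 13.5000 9.0000]
S = R + BᵀPB = [1 0; 0 3/2] + [45.0000 36.0000; 36.0000 45.0000] = [46.0000 36.0000; 36.0000 46.5000]
BᵀPA = [-27.0000 40.5000; -33.7500 27.0000]
K = S⁻¹·BᵀPA = [-0.0480 1.0810; -0.6886 -0.2562]
A−BK = [0.0694 0.1886; -0.2189 -0.3256]
AᵀP(A−BK) = [0.7747 0.2883; 0.2883 1.3892]
P' = Q + AᵀP(A−BK) = [7.0247 3.2883; 3.2883 3.6392]
tr(P') = 10.6639


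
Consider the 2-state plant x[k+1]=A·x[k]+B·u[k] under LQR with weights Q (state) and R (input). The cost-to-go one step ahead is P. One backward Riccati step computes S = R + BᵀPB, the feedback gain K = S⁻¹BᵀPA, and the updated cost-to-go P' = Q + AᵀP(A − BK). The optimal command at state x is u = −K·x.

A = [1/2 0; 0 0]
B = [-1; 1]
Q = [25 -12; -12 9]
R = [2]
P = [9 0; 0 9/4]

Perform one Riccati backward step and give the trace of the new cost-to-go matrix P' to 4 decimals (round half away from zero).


BᵀP = [-9.0000 2.2500]
S = R + BᵀPB = [2] + [11.2500] = [13.2500]
BᵀPA = [-4.5000 0.0000]
K = S⁻¹·BᵀPA = [-0.3396 0.0000]
A−BK = [0.1604 0.0000; 0.3396 0.0000]
AᵀP(A−BK) = [0.7217 0.0000; 0.0000 0.0000]
P' = Q + AᵀP(A−BK) = [25.7217 -12.0000; -12.0000 9.0000]
tr(P') = 34.7217

34.7217


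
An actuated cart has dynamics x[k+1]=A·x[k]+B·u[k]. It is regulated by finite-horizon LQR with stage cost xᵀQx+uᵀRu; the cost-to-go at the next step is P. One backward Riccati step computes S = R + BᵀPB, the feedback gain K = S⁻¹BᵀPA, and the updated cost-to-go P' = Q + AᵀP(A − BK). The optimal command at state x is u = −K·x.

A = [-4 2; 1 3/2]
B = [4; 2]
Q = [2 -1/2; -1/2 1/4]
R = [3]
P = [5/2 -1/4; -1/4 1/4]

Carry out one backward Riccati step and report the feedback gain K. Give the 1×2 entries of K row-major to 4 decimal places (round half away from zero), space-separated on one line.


-0.9625 0.4563

BᵀP = [9.5000 -0.5000]
S = R + BᵀPB = [3] + [37.0000] = [40.0000]
BᵀPA = [-38.5000 18.2500]
K = S⁻¹·BᵀPA = [-0.9625 0.4563]
A−BK = [-0.1500 0.1750; 2.9250 0.5875]
AᵀP(A−BK) = [5.1938 -1.0594; -1.0594 0.7359]
P' = Q + AᵀP(A−BK) = [7.1938 -1.5594; -1.5594 0.9859]
tr(P') = 8.1797


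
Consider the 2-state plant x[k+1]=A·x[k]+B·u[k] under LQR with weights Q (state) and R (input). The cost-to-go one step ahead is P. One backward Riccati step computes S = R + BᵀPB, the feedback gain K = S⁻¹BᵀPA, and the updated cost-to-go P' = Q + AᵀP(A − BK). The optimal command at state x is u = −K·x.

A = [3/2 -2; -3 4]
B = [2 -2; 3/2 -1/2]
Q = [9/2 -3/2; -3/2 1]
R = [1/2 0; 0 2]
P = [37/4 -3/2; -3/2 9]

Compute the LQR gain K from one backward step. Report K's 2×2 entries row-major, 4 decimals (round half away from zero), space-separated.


BᵀP = [16.2500 10.5000; -17.7500 -1.5000]
S = R + BᵀPB = [1/2 0; 0 2] + [48.2500 -37.7500; -37.7500 36.2500] = [48.7500 -37.7500; -37.7500 38.2500]
BᵀPA = [-7.1250 9.5000; -22.1250 29.5000]
K = S⁻¹·BᵀPA = [-2.5198 3.3597; -3.0653 4.0870]
A−BK = [0.4090 -0.5454; -0.7530 1.0040]
AᵀP(A−BK) = [29.5404 -39.3873; -39.3873 52.5163]
P' = Q + AᵀP(A−BK) = [34.0404 -40.8873; -40.8873 53.5163]
tr(P') = 87.5568

-2.5198 3.3597 -3.0653 4.0870


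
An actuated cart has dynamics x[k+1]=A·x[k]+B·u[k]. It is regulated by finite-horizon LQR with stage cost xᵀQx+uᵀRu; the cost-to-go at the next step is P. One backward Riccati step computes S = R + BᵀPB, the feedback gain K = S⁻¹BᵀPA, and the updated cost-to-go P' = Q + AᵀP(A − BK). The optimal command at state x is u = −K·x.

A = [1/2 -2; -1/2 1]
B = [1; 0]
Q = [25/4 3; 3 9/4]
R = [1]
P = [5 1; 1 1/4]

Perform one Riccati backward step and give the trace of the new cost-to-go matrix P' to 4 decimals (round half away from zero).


BᵀP = [5.0000 1.0000]
S = R + BᵀPB = [1] + [5.0000] = [6.0000]
BᵀPA = [2.0000 -9.0000]
K = S⁻¹·BᵀPA = [0.3333 -1.5000]
A−BK = [0.1667 -0.5000; -0.5000 1.0000]
AᵀP(A−BK) = [0.1458 -0.6250; -0.6250 2.7500]
P' = Q + AᵀP(A−BK) = [6.3958 2.3750; 2.3750 5.0000]
tr(P') = 11.3958

11.3958


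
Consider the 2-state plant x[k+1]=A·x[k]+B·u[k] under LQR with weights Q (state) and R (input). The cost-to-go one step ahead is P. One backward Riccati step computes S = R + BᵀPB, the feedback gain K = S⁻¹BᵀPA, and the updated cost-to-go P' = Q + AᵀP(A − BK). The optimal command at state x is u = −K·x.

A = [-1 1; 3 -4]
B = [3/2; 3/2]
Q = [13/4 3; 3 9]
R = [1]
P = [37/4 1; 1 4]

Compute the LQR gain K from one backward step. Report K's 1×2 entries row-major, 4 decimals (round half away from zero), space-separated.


0.2018 -0.4142

BᵀP = [15.3750 7.5000]
S = R + BᵀPB = [1] + [34.3125] = [35.3125]
BᵀPA = [7.1250 -14.6250]
K = S⁻¹·BᵀPA = [0.2018 -0.4142]
A−BK = [-1.3027 1.6212; 2.6973 -3.3788]
AᵀP(A−BK) = [37.8124 -47.2991; -47.2991 59.1929]
P' = Q + AᵀP(A−BK) = [41.0624 -44.2991; -44.2991 68.1929]
tr(P') = 109.2553


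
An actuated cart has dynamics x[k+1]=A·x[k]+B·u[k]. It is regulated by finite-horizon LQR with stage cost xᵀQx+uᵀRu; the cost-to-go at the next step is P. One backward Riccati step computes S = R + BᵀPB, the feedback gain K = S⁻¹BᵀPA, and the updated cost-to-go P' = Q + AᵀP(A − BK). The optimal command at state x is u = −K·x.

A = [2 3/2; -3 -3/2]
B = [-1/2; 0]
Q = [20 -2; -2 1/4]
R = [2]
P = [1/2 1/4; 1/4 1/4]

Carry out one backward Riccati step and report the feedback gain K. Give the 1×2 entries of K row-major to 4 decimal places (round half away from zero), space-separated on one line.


-0.0588 -0.0882

BᵀP = [-0.2500 -0.1250]
S = R + BᵀPB = [2] + [0.1250] = [2.1250]
BᵀPA = [-0.1250 -0.1875]
K = S⁻¹·BᵀPA = [-0.0588 -0.0882]
A−BK = [1.9706 1.4559; -3.0000 -1.5000]
AᵀP(A−BK) = [1.2426 0.7390; 0.7390 0.5460]
P' = Q + AᵀP(A−BK) = [21.2426 -1.2610; -1.2610 0.7960]
tr(P') = 22.0386


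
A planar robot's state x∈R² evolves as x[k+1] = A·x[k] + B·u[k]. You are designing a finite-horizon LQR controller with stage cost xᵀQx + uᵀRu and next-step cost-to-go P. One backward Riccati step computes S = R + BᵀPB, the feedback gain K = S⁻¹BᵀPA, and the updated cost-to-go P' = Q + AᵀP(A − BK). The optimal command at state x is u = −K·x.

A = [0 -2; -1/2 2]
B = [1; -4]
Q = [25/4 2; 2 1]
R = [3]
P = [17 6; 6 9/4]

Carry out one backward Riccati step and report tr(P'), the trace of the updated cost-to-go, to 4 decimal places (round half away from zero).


28.5313

BᵀP = [-7.0000 -3.0000]
S = R + BᵀPB = [3] + [5.0000] = [8.0000]
BᵀPA = [1.5000 8.0000]
K = S⁻¹·BᵀPA = [0.1875 1.0000]
A−BK = [-0.1875 -3.0000; 0.2500 6.0000]
AᵀP(A−BK) = [0.2813 2.2500; 2.2500 21.0000]
P' = Q + AᵀP(A−BK) = [6.5313 4.2500; 4.2500 22.0000]
tr(P') = 28.5313


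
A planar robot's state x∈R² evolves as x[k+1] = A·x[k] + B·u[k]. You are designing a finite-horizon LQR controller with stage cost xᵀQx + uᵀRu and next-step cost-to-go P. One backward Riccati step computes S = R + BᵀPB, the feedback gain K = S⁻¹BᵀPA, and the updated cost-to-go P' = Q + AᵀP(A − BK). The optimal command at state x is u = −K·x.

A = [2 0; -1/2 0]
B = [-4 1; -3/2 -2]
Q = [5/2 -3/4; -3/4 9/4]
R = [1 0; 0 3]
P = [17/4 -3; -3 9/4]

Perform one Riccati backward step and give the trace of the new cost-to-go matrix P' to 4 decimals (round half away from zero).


5.3797

BᵀP = [-12.5000 8.6250; 10.2500 -7.5000]
S = R + BᵀPB = [1 0; 0 3] + [37.0625 -29.7500; -29.7500 25.2500] = [38.0625 -29.7500; -29.7500 28.2500]
BᵀPA = [-29.3125 0.0000; 24.2500 0.0000]
K = S⁻¹·BᵀPA = [-0.5607 0.0000; 0.2680 0.0000]
A−BK = [-0.5106 0.0000; -0.8051 0.0000]
AᵀP(A−BK) = [0.6297 0.0000; 0.0000 0.0000]
P' = Q + AᵀP(A−BK) = [3.1297 -0.7500; -0.7500 2.2500]
tr(P') = 5.3797


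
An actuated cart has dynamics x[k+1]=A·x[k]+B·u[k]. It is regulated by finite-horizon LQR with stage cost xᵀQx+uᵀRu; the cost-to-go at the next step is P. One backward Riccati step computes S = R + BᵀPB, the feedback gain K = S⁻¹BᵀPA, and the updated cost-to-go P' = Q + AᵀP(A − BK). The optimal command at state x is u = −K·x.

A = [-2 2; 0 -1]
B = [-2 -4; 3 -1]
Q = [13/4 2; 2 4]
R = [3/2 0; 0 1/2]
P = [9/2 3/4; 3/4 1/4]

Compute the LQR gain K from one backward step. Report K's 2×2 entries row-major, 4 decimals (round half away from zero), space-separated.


0.0962 -0.2292 0.4423 -0.3542

BᵀP = [-6.7500 -0.7500; -18.7500 -3.2500]
S = R + BᵀPB = [3/2 0; 0 1/2] + [11.2500 27.7500; 27.7500 78.2500] = [12.7500 27.7500; 27.7500 78.7500]
BᵀPA = [13.5000 -12.7500; 37.5000 -34.2500]
K = S⁻¹·BᵀPA = [0.0962 -0.2292; 0.4423 -0.3542]
A−BK = [-0.0385 0.1250; 0.1538 -0.6667]
AᵀP(A−BK) = [0.1154 -0.1250; -0.1250 0.1979]
P' = Q + AᵀP(A−BK) = [3.3654 1.8750; 1.8750 4.1979]
tr(P') = 7.5633


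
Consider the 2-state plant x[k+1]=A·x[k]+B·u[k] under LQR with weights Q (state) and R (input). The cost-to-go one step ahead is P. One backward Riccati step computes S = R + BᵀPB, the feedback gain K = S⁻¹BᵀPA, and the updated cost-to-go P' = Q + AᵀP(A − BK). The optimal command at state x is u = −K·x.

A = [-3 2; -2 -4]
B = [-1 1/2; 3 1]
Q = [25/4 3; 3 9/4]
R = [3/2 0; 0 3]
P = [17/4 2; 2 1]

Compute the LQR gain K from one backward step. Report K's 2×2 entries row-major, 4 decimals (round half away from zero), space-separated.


BᵀP = [1.7500 1.0000; 4.1250 2.0000]
S = R + BᵀPB = [3/2 0; 0 3] + [1.2500 1.8750; 1.8750 4.0625] = [2.7500 1.8750; 1.8750 7.0625]
BᵀPA = [-7.2500 -0.5000; -16.3750 0.2500]
K = S⁻¹·BᵀPA = [-1.2888 -0.2515; -1.9764 0.1022]
A−BK = [-3.3006 1.6974; 3.8428 -3.3477]
AᵀP(A−BK) = [24.5422 -1.6503; -1.6503 0.8487]
P' = Q + AᵀP(A−BK) = [30.7922 1.3497; 1.3497 3.0987]
tr(P') = 33.8910

-1.2888 -0.2515 -1.9764 0.1022


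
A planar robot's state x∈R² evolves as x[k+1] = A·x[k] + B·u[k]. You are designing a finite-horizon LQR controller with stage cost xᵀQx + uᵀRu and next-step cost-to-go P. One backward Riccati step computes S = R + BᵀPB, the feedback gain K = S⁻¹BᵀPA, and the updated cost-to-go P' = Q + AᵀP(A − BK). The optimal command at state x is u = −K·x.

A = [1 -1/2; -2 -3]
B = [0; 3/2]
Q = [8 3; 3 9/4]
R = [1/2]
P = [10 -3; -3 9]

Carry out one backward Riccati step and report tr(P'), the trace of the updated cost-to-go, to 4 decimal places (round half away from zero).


BᵀP = [-4.5000 13.5000]
S = R + BᵀPB = [1/2] + [20.2500] = [20.7500]
BᵀPA = [-31.5000 -38.2500]
K = S⁻¹·BᵀPA = [-1.5181 -1.8434]
A−BK = [1.0000 -0.5000; 0.2771 -0.2349]
AᵀP(A−BK) = [10.1807 -3.0663; -3.0663 3.9910]
P' = Q + AᵀP(A−BK) = [18.1807 -0.0663; -0.0663 6.2410]
tr(P') = 24.4217

24.4217


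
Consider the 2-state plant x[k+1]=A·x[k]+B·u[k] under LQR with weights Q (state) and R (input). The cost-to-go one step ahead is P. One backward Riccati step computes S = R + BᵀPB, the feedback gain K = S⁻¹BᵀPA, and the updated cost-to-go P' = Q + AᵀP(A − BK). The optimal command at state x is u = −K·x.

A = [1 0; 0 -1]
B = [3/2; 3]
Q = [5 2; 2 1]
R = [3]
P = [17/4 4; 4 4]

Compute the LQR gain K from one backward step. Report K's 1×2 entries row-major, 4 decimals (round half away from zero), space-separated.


0.2173 -0.2129

BᵀP = [18.3750 18.0000]
S = R + BᵀPB = [3] + [81.5625] = [84.5625]
BᵀPA = [18.3750 -18.0000]
K = S⁻¹·BᵀPA = [0.2173 -0.2129]
A−BK = [0.6741 0.3193; -0.6519 -0.3614]
AᵀP(A−BK) = [0.2572 -0.0887; -0.0887 0.1685]
P' = Q + AᵀP(A−BK) = [5.2572 1.9113; 1.9113 1.1685]
tr(P') = 6.4257


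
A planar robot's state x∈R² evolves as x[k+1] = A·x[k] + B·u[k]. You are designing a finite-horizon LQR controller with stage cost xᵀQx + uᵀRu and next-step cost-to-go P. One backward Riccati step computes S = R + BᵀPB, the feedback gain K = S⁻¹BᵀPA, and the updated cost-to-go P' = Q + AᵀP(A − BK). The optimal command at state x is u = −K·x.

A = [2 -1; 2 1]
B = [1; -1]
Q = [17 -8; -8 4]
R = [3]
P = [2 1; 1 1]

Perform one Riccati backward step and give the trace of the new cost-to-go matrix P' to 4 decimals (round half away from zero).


BᵀP = [1.0000 0.0000]
S = R + BᵀPB = [3] + [1.0000] = [4.0000]
BᵀPA = [2.0000 -1.0000]
K = S⁻¹·BᵀPA = [0.5000 -0.2500]
A−BK = [1.5000 -0.7500; 2.5000 0.7500]
AᵀP(A−BK) = [19.0000 -1.5000; -1.5000 0.7500]
P' = Q + AᵀP(A−BK) = [36.0000 -9.5000; -9.5000 4.7500]
tr(P') = 40.7500

40.7500


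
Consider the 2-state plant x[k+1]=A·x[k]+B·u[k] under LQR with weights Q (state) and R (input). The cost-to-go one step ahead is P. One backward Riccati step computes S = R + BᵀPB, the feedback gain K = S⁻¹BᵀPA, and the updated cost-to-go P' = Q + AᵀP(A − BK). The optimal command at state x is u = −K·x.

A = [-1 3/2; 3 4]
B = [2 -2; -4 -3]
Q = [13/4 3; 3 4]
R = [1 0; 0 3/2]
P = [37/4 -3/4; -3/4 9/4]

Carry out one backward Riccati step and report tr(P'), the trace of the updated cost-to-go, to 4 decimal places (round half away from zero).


BᵀP = [21.5000 -10.5000; -16.2500 -5.2500]
S = R + BᵀPB = [1 0; 0 3/2] + [85.0000 -11.5000; -11.5000 48.2500] = [86.0000 -11.5000; -11.5000 49.7500]
BᵀPA = [-53.0000 -9.7500; 0.5000 -45.3750]
K = S⁻¹·BᵀPA = [-0.6345 -0.2428; -0.1366 -0.9682]
A−BK = [-0.0042 0.0493; 0.0519 0.1241]
AᵀP(A−BK) = [0.4372 0.3636; 0.3636 1.5130]
P' = Q + AᵀP(A−BK) = [3.6872 3.3636; 3.3636 5.5130]
tr(P') = 9.2002

9.2002


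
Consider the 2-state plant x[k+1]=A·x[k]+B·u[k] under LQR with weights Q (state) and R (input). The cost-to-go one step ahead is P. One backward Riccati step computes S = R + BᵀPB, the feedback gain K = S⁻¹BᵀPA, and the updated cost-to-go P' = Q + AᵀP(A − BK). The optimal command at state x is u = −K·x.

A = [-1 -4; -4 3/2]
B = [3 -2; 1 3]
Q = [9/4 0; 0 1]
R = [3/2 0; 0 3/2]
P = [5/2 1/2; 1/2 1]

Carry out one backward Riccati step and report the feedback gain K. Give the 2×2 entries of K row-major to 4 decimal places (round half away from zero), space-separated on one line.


BᵀP = [8.0000 2.5000; -3.5000 2.0000]
S = R + BᵀPB = [3/2 0; 0 3/2] + [26.5000 -8.5000; -8.5000 13.0000] = [28.0000 -8.5000; -8.5000 14.5000]
BᵀPA = [-18.0000 -28.2500; -4.5000 17.0000]
K = S⁻¹·BᵀPA = [-0.8966 -0.7944; -0.8360 0.7067]
A−BK = [0.0180 -0.2034; -0.5955 0.1742]
AᵀP(A−BK) = [2.5989 0.1315; 0.1315 1.7941]
P' = Q + AᵀP(A−BK) = [4.8489 0.1315; 0.1315 2.7941]
tr(P') = 7.6430

-0.8966 -0.7944 -0.8360 0.7067


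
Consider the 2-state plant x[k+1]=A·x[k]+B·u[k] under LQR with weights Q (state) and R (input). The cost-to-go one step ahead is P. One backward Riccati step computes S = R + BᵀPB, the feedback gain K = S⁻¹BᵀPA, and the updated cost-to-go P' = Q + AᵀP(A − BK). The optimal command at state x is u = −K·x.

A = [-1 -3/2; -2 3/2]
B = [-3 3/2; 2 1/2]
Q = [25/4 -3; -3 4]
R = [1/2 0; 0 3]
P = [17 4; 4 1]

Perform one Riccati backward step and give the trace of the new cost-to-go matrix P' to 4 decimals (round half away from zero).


BᵀP = [-43.0000 -10.0000; 27.5000 6.5000]
S = R + BᵀPB = [1/2 0; 0 3] + [109.0000 -69.5000; -69.5000 44.5000] = [109.5000 -69.5000; -69.5000 47.5000]
BᵀPA = [63.0000 49.5000; -40.5000 -31.5000]
K = S⁻¹·BᵀPA = [0.4791 0.4367; -0.1516 -0.0243]
A−BK = [0.6648 -0.1536; -2.8824 0.6388]
AᵀP(A−BK) = [0.6755 0.0081; 0.0081 0.1213]
P' = Q + AᵀP(A−BK) = [6.9255 -2.9919; -2.9919 4.1213]
tr(P') = 11.0468

11.0468


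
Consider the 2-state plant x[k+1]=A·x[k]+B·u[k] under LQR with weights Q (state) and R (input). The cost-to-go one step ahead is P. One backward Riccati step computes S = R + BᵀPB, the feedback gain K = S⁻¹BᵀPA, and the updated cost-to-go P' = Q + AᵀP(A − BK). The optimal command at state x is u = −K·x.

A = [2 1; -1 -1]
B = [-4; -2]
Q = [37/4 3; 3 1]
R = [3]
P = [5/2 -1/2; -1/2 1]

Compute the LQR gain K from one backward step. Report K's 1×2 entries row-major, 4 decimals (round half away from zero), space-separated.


-0.4615 -0.2308

BᵀP = [-9.0000 0.0000]
S = R + BᵀPB = [3] + [36.0000] = [39.0000]
BᵀPA = [-18.0000 -9.0000]
K = S⁻¹·BᵀPA = [-0.4615 -0.2308]
A−BK = [0.1538 0.0769; -1.9231 -1.4615]
AᵀP(A−BK) = [4.6923 3.3462; 3.3462 2.4231]
P' = Q + AᵀP(A−BK) = [13.9423 6.3462; 6.3462 3.4231]
tr(P') = 17.3654


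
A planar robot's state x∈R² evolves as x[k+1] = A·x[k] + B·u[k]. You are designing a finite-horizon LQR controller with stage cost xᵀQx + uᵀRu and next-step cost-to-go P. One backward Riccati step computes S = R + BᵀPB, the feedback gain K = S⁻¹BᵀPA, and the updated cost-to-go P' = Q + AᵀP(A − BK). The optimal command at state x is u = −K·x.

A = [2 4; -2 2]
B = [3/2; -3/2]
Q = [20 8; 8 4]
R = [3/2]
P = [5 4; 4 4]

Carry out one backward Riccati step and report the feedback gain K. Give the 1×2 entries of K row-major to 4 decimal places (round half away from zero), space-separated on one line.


0.8000 1.6000

BᵀP = [1.5000 0.0000]
S = R + BᵀPB = [3/2] + [2.2500] = [3.7500]
BᵀPA = [3.0000 6.0000]
K = S⁻¹·BᵀPA = [0.8000 1.6000]
A−BK = [0.8000 1.6000; -0.8000 4.4000]
AᵀP(A−BK) = [1.6000 3.2000; 3.2000 150.4000]
P' = Q + AᵀP(A−BK) = [21.6000 11.2000; 11.2000 154.4000]
tr(P') = 176.0000


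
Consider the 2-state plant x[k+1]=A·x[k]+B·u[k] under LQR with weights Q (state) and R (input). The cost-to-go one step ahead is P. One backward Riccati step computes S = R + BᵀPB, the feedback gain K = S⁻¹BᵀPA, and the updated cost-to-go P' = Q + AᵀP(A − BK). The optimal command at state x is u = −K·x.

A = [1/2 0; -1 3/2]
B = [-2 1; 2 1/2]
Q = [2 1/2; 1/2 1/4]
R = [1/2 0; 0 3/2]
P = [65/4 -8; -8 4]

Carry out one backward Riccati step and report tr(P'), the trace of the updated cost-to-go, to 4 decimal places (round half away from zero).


2.4040

BᵀP = [-48.5000 24.0000; 12.2500 -6.0000]
S = R + BᵀPB = [1/2 0; 0 3/2] + [145.0000 -36.5000; -36.5000 9.2500] = [145.5000 -36.5000; -36.5000 10.7500]
BᵀPA = [-48.2500 36.0000; 12.1250 -9.0000]
K = S⁻¹·BᵀPA = [-0.3283 0.2523; 0.0132 0.0194]
A−BK = [-0.1698 0.4852; -0.3500 0.9857]
AᵀP(A−BK) = [0.0618 -0.0623; -0.0623 0.0922]
P' = Q + AᵀP(A−BK) = [2.0618 0.4377; 0.4377 0.3422]
tr(P') = 2.4040


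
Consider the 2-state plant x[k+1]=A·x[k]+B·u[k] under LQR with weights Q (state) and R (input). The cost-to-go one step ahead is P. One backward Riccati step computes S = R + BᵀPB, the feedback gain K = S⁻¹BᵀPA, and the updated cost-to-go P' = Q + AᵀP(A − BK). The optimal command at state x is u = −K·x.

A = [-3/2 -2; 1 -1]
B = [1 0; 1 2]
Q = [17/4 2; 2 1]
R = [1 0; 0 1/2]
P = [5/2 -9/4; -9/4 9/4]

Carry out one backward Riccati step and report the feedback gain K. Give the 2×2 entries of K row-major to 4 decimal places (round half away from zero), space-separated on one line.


-0.3000 -0.4000 1.1842 0.4737

BᵀP = [0.2500 0.0000; -4.5000 4.5000]
S = R + BᵀPB = [1 0; 0 1/2] + [0.2500 0.0000; 0.0000 9.0000] = [1.2500 0.0000; 0.0000 9.5000]
BᵀPA = [-0.3750 -0.5000; 11.2500 4.5000]
K = S⁻¹·BᵀPA = [-0.3000 -0.4000; 1.1842 0.4737]
A−BK = [-1.2000 -1.6000; -1.0684 -1.5474]
AᵀP(A−BK) = [1.1901 0.8961; 0.8961 0.9184]
P' = Q + AᵀP(A−BK) = [5.4401 2.8961; 2.8961 1.9184]
tr(P') = 7.3586


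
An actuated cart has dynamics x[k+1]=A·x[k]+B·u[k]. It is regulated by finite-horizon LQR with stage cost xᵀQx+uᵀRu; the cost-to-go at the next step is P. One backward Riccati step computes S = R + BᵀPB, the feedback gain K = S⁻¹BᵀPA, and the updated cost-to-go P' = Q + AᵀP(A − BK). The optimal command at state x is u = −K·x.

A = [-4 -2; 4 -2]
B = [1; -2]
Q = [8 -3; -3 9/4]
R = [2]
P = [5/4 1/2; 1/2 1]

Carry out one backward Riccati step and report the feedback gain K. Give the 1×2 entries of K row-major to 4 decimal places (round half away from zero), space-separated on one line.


BᵀP = [0.2500 -1.5000]
S = R + BᵀPB = [2] + [3.2500] = [5.2500]
BᵀPA = [-7.0000 2.5000]
K = S⁻¹·BᵀPA = [-1.3333 0.4762]
A−BK = [-2.6667 -2.4762; 1.3333 -1.0476]
AᵀP(A−BK) = [10.6667 5.3333; 5.3333 11.8095]
P' = Q + AᵀP(A−BK) = [18.6667 2.3333; 2.3333 14.0595]
tr(P') = 32.7262

-1.3333 0.4762


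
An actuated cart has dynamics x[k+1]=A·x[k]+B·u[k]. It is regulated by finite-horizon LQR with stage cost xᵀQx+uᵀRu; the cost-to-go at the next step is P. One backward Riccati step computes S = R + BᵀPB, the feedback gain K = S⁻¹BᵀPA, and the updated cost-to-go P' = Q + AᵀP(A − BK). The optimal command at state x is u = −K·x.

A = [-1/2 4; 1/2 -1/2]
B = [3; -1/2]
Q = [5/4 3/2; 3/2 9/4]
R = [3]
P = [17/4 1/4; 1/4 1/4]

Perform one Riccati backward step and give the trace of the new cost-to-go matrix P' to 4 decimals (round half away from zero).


8.5786

BᵀP = [12.6250 0.6250]
S = R + BᵀPB = [3] + [37.5625] = [40.5625]
BᵀPA = [-6.0000 50.1875]
K = S⁻¹·BᵀPA = [-0.1479 1.2373]
A−BK = [-0.0562 0.2881; 0.4260 0.1186]
AᵀP(A−BK) = [0.1125 -0.5763; -0.5763 4.9661]
P' = Q + AᵀP(A−BK) = [1.3625 0.9237; 0.9237 7.2161]
tr(P') = 8.5786


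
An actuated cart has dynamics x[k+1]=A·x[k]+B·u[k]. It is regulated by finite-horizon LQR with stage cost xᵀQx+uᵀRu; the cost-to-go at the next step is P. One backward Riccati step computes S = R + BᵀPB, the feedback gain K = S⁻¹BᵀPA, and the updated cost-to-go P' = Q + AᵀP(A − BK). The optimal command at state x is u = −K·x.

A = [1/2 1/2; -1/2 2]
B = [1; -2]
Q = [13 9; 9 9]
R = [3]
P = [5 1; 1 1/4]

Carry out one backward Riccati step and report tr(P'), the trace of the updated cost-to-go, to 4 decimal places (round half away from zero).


BᵀP = [3.0000 0.5000]
S = R + BᵀPB = [3] + [2.0000] = [5.0000]
BᵀPA = [1.2500 2.5000]
K = S⁻¹·BᵀPA = [0.2500 0.5000]
A−BK = [0.2500 0.0000; 0.0000 3.0000]
AᵀP(A−BK) = [0.5000 1.1250; 1.1250 3.0000]
P' = Q + AᵀP(A−BK) = [13.5000 10.1250; 10.1250 12.0000]
tr(P') = 25.5000

25.5000


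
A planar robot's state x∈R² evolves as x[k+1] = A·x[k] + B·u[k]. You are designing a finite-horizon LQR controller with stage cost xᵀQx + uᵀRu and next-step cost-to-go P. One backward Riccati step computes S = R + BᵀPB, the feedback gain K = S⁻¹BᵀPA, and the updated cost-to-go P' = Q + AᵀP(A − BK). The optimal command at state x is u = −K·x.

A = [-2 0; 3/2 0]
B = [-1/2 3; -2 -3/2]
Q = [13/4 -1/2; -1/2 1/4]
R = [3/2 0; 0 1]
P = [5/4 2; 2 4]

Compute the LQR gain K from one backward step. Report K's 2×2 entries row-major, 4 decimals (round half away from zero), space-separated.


BᵀP = [-4.6250 -9.0000; 0.7500 0.0000]
S = R + BᵀPB = [3/2 0; 0 1] + [20.3125 -0.3750; -0.3750 2.2500] = [21.8125 -0.3750; -0.3750 3.2500]
BᵀPA = [-4.2500 0.0000; -1.5000 0.0000]
K = S⁻¹·BᵀPA = [-0.2032 0.0000; -0.4850 0.0000]
A−BK = [-0.6466 0.0000; 0.3662 0.0000]
AᵀP(A−BK) = [0.4090 0.0000; 0.0000 0.0000]
P' = Q + AᵀP(A−BK) = [3.6590 -0.5000; -0.5000 0.2500]
tr(P') = 3.9090

-0.2032 0.0000 -0.4850 0.0000


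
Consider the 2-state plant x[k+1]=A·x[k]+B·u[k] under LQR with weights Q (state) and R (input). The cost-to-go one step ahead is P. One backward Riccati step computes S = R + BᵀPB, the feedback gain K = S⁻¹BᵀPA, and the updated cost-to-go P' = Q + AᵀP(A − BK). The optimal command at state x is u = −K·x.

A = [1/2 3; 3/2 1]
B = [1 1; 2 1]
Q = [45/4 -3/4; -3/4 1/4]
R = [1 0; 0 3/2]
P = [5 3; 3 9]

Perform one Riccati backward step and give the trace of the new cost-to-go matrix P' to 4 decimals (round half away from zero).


BᵀP = [11.0000 21.0000; 8.0000 12.0000]
S = R + BᵀPB = [1 0; 0 3/2] + [53.0000 32.0000; 32.0000 20.0000] = [54.0000 32.0000; 32.0000 21.5000]
BᵀPA = [37.0000 54.0000; 22.0000 36.0000]
K = S⁻¹·BᵀPA = [0.6679 0.0657; 0.0292 1.5766]
A−BK = [-0.1971 1.3577; 0.1350 -0.7080]
AᵀP(A−BK) = [0.6460 -1.1168; -1.1168 11.6934]
P' = Q + AᵀP(A−BK) = [11.8960 -1.8668; -1.8668 11.9434]
tr(P') = 23.8394

23.8394


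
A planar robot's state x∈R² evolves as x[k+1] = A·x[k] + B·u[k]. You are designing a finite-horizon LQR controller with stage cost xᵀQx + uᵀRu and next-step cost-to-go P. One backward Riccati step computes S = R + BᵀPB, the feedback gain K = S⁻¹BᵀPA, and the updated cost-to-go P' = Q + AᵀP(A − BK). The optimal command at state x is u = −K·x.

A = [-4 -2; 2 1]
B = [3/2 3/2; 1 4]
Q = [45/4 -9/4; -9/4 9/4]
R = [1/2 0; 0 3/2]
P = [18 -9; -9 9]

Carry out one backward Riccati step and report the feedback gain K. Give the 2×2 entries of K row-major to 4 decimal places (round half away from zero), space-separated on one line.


-4.1138 -2.0569 1.5131 0.7566

BᵀP = [18.0000 -4.5000; -9.0000 22.5000]
S = R + BᵀPB = [1/2 0; 0 3/2] + [22.5000 9.0000; 9.0000 76.5000] = [23.0000 9.0000; 9.0000 78.0000]
BᵀPA = [-81.0000 -40.5000; 81.0000 40.5000]
K = S⁻¹·BᵀPA = [-4.1138 -2.0569; 1.5131 0.7566]
A−BK = [-0.0989 -0.0495; 0.0613 0.0306]
AᵀP(A−BK) = [12.2154 6.1077; 6.1077 3.0539]
P' = Q + AᵀP(A−BK) = [23.4654 3.8577; 3.8577 5.3039]
tr(P') = 28.7693


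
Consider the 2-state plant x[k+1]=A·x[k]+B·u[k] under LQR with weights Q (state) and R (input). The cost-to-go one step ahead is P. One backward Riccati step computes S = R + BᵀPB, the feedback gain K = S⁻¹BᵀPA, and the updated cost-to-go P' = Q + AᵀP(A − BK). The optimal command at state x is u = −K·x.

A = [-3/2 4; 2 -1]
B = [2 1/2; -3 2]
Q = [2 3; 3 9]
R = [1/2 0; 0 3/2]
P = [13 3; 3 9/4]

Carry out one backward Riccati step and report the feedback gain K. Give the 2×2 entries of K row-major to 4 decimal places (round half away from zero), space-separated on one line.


-0.7181 1.5511 -0.0873 1.6781

BᵀP = [17.0000 -0.7500; 12.5000 6.0000]
S = R + BᵀPB = [1/2 0; 0 3/2] + [36.2500 7.0000; 7.0000 18.2500] = [36.7500 7.0000; 7.0000 19.7500]
BᵀPA = [-27.0000 68.7500; -6.7500 44.0000]
K = S⁻¹·BᵀPA = [-0.7181 1.5511; -0.0873 1.6781]
A−BK = [-0.0202 0.0587; 0.0203 0.2972]
AᵀP(A−BK) = [0.2730 -0.7929; -0.7929 5.7752]
P' = Q + AᵀP(A−BK) = [2.2730 2.2071; 2.2071 14.7752]
tr(P') = 17.0482
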